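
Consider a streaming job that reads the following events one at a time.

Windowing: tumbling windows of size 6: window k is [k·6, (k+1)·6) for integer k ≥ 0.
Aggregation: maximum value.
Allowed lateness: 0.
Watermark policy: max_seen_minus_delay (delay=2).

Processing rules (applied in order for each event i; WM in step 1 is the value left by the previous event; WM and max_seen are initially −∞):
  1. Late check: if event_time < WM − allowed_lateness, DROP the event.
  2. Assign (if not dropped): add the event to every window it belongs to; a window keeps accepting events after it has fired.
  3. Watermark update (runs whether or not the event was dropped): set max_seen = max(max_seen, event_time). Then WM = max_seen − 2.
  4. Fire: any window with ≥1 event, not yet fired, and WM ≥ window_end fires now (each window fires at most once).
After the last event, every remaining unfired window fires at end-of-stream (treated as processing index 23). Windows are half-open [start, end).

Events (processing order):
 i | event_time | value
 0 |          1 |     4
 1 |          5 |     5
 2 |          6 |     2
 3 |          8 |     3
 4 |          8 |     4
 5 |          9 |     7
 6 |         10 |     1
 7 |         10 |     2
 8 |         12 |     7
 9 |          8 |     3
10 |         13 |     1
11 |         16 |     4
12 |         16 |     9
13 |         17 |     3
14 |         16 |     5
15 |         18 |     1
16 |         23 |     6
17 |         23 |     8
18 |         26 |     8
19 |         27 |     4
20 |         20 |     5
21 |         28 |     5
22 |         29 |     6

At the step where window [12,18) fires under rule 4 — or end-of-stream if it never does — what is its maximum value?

i=0 t=1 v=4: → [0,6); WM=-1
i=1 t=5 v=5: → [0,6); WM=3
i=2 t=6 v=2: → [6,12); WM=4
i=3 t=8 v=3: → [6,12); WM=6; [0,6) fires=5
i=4 t=8 v=4: → [6,12); WM=6
i=5 t=9 v=7: → [6,12); WM=7
i=6 t=10 v=1: → [6,12); WM=8
i=7 t=10 v=2: → [6,12); WM=8
i=8 t=12 v=7: → [12,18); WM=10
i=9 t=8 v=3: DROP (t<10-0); WM=10
i=10 t=13 v=1: → [12,18); WM=11
i=11 t=16 v=4: → [12,18); WM=14; [6,12) fires=7
i=12 t=16 v=9: → [12,18); WM=14
i=13 t=17 v=3: → [12,18); WM=15
i=14 t=16 v=5: → [12,18); WM=15
i=15 t=18 v=1: → [18,24); WM=16
i=16 t=23 v=6: → [18,24); WM=21; [12,18) fires=9
i=17 t=23 v=8: → [18,24); WM=21
i=18 t=26 v=8: → [24,30); WM=24; [18,24) fires=8
i=19 t=27 v=4: → [24,30); WM=25
i=20 t=20 v=5: DROP (t<25-0); WM=25
i=21 t=28 v=5: → [24,30); WM=26
i=22 t=29 v=6: → [24,30); WM=27

9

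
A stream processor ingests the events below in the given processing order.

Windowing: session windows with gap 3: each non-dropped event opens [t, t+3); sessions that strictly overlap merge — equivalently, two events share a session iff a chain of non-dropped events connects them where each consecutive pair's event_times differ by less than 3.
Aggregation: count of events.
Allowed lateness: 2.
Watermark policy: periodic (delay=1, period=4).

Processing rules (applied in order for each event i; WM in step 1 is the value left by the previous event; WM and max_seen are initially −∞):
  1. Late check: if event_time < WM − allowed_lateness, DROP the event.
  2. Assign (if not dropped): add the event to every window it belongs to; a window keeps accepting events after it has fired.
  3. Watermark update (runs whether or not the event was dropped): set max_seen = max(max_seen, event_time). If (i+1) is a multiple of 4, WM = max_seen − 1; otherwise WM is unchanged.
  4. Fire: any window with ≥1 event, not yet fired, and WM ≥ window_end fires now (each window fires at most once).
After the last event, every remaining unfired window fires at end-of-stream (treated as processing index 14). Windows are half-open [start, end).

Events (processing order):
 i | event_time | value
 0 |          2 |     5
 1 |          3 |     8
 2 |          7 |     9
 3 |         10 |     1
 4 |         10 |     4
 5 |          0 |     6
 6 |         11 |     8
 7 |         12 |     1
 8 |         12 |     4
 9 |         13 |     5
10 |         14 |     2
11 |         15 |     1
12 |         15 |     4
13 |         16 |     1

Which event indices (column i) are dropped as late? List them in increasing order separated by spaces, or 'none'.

5

i=0 t=2 v=5: → [2,5); WM=−∞
i=1 t=3 v=8: → [2,6); WM=−∞
i=2 t=7 v=9: → [7,10); WM=−∞
i=3 t=10 v=1: → [10,13); WM=9
i=4 t=10 v=4: → [10,13); WM=9
i=5 t=0 v=6: DROP (t<9-2); WM=9
i=6 t=11 v=8: → [10,14); WM=9
i=7 t=12 v=1: → [10,15); WM=11
i=8 t=12 v=4: → [10,15); WM=11
i=9 t=13 v=5: → [10,16); WM=11
i=10 t=14 v=2: → [10,17); WM=11
i=11 t=15 v=1: → [10,18); WM=14
i=12 t=15 v=4: → [10,18); WM=14
i=13 t=16 v=1: → [10,19); WM=14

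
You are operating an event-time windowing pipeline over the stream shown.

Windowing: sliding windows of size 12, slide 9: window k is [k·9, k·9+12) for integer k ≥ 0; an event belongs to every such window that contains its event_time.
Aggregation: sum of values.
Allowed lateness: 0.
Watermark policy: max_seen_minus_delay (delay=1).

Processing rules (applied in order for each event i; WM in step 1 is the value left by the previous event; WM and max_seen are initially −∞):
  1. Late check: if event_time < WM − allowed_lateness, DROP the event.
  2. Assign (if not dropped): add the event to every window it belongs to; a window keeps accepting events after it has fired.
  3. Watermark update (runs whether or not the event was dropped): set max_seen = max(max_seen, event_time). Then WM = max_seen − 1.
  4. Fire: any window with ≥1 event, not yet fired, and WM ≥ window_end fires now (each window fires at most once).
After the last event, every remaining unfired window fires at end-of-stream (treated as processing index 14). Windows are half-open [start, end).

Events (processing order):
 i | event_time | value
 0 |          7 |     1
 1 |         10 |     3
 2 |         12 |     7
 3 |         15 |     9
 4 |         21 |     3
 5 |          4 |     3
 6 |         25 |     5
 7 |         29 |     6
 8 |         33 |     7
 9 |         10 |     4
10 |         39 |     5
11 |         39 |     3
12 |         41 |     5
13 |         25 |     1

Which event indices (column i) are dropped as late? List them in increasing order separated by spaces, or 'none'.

i=0 t=7 v=1: → [0,12); WM=6
i=1 t=10 v=3: → [9,21),[0,12); WM=9
i=2 t=12 v=7: → [9,21); WM=11
i=3 t=15 v=9: → [9,21); WM=14; [0,12) fires=4
i=4 t=21 v=3: → [18,30); WM=20
i=5 t=4 v=3: DROP (t<20-0); WM=20
i=6 t=25 v=5: → [18,30); WM=24; [9,21) fires=19
i=7 t=29 v=6: → [27,39),[18,30); WM=28
i=8 t=33 v=7: → [27,39); WM=32; [18,30) fires=14
i=9 t=10 v=4: DROP (t<32-0); WM=32
i=10 t=39 v=5: → [36,48); WM=38
i=11 t=39 v=3: → [36,48); WM=38
i=12 t=41 v=5: → [36,48); WM=40; [27,39) fires=13
i=13 t=25 v=1: DROP (t<40-0); WM=40

5 9 13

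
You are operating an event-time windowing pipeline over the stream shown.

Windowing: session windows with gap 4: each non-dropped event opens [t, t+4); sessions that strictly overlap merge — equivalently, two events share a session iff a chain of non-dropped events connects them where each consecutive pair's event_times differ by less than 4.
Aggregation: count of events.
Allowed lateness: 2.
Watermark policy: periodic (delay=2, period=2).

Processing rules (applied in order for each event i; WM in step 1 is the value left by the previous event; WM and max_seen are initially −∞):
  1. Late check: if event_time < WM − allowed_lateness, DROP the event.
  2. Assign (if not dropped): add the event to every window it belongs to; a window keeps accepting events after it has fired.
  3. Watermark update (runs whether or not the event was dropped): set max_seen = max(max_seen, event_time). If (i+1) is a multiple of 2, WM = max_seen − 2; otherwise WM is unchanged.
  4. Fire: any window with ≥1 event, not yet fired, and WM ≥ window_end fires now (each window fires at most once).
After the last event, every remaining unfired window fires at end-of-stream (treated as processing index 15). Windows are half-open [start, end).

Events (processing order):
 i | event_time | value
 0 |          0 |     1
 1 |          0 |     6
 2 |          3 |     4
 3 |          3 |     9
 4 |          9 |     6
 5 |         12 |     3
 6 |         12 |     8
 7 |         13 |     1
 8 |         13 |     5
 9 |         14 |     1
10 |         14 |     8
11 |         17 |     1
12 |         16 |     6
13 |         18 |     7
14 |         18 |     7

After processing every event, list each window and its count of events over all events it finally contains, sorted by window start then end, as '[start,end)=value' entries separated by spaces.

i=0 t=0 v=1: → [0,4); WM=−∞
i=1 t=0 v=6: → [0,4); WM=-2
i=2 t=3 v=4: → [0,7); WM=-2
i=3 t=3 v=9: → [0,7); WM=1
i=4 t=9 v=6: → [9,13); WM=1
i=5 t=12 v=3: → [9,16); WM=10
i=6 t=12 v=8: → [9,16); WM=10
i=7 t=13 v=1: → [9,17); WM=11
i=8 t=13 v=5: → [9,17); WM=11
i=9 t=14 v=1: → [9,18); WM=12
i=10 t=14 v=8: → [9,18); WM=12
i=11 t=17 v=1: → [9,21); WM=15
i=12 t=16 v=6: → [9,21); WM=15
i=13 t=18 v=7: → [9,22); WM=16
i=14 t=18 v=7: → [9,22); WM=16

[0,7)=4 [9,22)=11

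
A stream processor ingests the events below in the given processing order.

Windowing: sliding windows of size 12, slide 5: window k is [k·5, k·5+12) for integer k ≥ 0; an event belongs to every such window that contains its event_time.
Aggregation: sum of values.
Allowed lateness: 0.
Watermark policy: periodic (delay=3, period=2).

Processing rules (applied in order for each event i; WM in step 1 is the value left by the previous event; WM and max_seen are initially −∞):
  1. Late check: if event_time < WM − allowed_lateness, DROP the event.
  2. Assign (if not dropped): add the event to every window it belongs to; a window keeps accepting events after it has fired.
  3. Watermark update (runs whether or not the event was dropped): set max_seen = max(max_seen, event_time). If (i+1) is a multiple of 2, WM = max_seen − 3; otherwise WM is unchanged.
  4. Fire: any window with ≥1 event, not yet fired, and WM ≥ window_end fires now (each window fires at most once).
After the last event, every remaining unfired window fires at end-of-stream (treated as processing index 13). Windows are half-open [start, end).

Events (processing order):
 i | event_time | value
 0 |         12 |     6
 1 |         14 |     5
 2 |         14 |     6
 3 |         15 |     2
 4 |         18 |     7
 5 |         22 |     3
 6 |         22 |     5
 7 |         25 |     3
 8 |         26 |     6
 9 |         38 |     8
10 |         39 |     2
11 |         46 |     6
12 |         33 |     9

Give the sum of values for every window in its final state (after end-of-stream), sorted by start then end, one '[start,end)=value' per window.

i=0 t=12 v=6: → [10,22),[5,17); WM=−∞
i=1 t=14 v=5: → [10,22),[5,17); WM=11
i=2 t=14 v=6: → [10,22),[5,17); WM=11
i=3 t=15 v=2: → [15,27),[10,22),[5,17); WM=12
i=4 t=18 v=7: → [15,27),[10,22); WM=12
i=5 t=22 v=3: → [20,32),[15,27); WM=19; [5,17) fires=19
i=6 t=22 v=5: → [20,32),[15,27); WM=19
i=7 t=25 v=3: → [25,37),[20,32),[15,27); WM=22; [10,22) fires=26
i=8 t=26 v=6: → [25,37),[20,32),[15,27); WM=22
i=9 t=38 v=8: → [35,47),[30,42); WM=35; [15,27) fires=26 [20,32) fires=17
i=10 t=39 v=2: → [35,47),[30,42); WM=35
i=11 t=46 v=6: → [45,57),[40,52),[35,47); WM=43; [25,37) fires=9 [30,42) fires=10
i=12 t=33 v=9: DROP (t<43-0); WM=43

[5,17)=19 [10,22)=26 [15,27)=26 [20,32)=17 [25,37)=9 [30,42)=10 [35,47)=16 [40,52)=6 [45,57)=6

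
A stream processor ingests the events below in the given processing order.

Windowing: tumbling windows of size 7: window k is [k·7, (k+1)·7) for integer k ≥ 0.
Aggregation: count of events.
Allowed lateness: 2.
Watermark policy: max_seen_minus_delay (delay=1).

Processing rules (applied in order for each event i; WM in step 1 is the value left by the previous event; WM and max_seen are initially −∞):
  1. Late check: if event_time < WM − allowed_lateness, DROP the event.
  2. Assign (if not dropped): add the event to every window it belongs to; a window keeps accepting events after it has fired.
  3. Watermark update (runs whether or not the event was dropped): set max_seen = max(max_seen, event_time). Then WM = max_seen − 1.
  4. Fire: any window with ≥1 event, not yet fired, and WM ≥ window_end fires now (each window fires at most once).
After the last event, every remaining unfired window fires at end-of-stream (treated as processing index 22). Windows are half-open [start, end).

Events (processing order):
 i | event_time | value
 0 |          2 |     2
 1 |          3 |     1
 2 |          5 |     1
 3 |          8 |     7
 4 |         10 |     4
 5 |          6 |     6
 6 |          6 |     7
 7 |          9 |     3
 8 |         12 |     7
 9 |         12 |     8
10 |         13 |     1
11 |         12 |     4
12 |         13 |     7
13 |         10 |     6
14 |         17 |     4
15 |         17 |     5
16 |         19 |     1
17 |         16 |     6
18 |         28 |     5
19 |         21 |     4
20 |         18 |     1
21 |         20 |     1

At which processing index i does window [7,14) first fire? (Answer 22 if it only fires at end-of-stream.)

14

i=0 t=2 v=2: → [0,7); WM=1
i=1 t=3 v=1: → [0,7); WM=2
i=2 t=5 v=1: → [0,7); WM=4
i=3 t=8 v=7: → [7,14); WM=7; [0,7) fires=3
i=4 t=10 v=4: → [7,14); WM=9
i=5 t=6 v=6: DROP (t<9-2); WM=9
i=6 t=6 v=7: DROP (t<9-2); WM=9
i=7 t=9 v=3: → [7,14); WM=9
i=8 t=12 v=7: → [7,14); WM=11
i=9 t=12 v=8: → [7,14); WM=11
i=10 t=13 v=1: → [7,14); WM=12
i=11 t=12 v=4: → [7,14); WM=12
i=12 t=13 v=7: → [7,14); WM=12
i=13 t=10 v=6: → [7,14); WM=12
i=14 t=17 v=4: → [14,21); WM=16; [7,14) fires=9
i=15 t=17 v=5: → [14,21); WM=16
i=16 t=19 v=1: → [14,21); WM=18
i=17 t=16 v=6: → [14,21); WM=18
i=18 t=28 v=5: → [28,35); WM=27; [14,21) fires=4
i=19 t=21 v=4: DROP (t<27-2); WM=27
i=20 t=18 v=1: DROP (t<27-2); WM=27
i=21 t=20 v=1: DROP (t<27-2); WM=27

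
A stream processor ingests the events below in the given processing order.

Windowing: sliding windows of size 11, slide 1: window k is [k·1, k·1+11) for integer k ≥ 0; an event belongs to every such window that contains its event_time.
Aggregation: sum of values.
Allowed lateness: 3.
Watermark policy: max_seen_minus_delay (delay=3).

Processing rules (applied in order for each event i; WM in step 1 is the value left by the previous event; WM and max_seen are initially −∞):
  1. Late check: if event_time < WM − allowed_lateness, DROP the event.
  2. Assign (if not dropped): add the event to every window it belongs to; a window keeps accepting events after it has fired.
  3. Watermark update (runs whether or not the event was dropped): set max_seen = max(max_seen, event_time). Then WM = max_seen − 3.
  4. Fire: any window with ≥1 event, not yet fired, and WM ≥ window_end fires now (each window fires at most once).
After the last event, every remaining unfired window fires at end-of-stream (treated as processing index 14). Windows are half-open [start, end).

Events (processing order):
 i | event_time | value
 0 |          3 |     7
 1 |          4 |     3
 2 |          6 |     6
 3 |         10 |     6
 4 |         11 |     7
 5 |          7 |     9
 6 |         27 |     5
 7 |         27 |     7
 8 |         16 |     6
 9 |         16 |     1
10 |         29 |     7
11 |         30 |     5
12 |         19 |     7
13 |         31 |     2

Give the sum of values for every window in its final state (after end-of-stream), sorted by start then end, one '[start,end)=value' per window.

[0,11)=31 [1,12)=38 [2,13)=38 [3,14)=38 [4,15)=31 [5,16)=28 [6,17)=28 [7,18)=22 [8,19)=13 [9,20)=13 [10,21)=13 [11,22)=7 [17,28)=12 [18,29)=12 [19,30)=19 [20,31)=24 [21,32)=26 [22,33)=26 [23,34)=26 [24,35)=26 [25,36)=26 [26,37)=26 [27,38)=26 [28,39)=14 [29,40)=14 [30,41)=7 [31,42)=2

i=0 t=3 v=7: → [3,14),[2,13),[1,12),[0,11); WM=0
i=1 t=4 v=3: → [4,15),[3,14),[2,13),[1,12),[0,11); WM=1
i=2 t=6 v=6: → [6,17),[5,16),[4,15),[3,14),[2,13),[1,12),[0,11); WM=3
i=3 t=10 v=6: → [10,21),[9,20),[8,19),[7,18),[6,17),[5,16),[4,15),[3,14),[2,13),[1,12),[0,11); WM=7
i=4 t=11 v=7: → [11,22),[10,21),[9,20),[8,19),[7,18),[6,17),[5,16),[4,15),[3,14),[2,13),[1,12); WM=8
i=5 t=7 v=9: → [7,18),[6,17),[5,16),[4,15),[3,14),[2,13),[1,12),[0,11); WM=8
i=6 t=27 v=5: → [27,38),[26,37),[25,36),[24,35),[23,34),[22,33),[21,32),[20,31),[19,30),[18,29),[17,28); WM=24; [0,11) fires=31 [1,12) fires=38 [2,13) fires=38 [3,14) fires=38 [4,15) fires=31 [5,16) fires=28 [6,17) fires=28 [7,18) fires=22 [8,19) fires=13 [9,20) fires=13 [10,21) fires=13 [11,22) fires=7
i=7 t=27 v=7: → [27,38),[26,37),[25,36),[24,35),[23,34),[22,33),[21,32),[20,31),[19,30),[18,29),[17,28); WM=24
i=8 t=16 v=6: DROP (t<24-3); WM=24
i=9 t=16 v=1: DROP (t<24-3); WM=24
i=10 t=29 v=7: → [29,40),[28,39),[27,38),[26,37),[25,36),[24,35),[23,34),[22,33),[21,32),[20,31),[19,30); WM=26
i=11 t=30 v=5: → [30,41),[29,40),[28,39),[27,38),[26,37),[25,36),[24,35),[23,34),[22,33),[21,32),[20,31); WM=27
i=12 t=19 v=7: DROP (t<27-3); WM=27
i=13 t=31 v=2: → [31,42),[30,41),[29,40),[28,39),[27,38),[26,37),[25,36),[24,35),[23,34),[22,33),[21,32); WM=28; [17,28) fires=12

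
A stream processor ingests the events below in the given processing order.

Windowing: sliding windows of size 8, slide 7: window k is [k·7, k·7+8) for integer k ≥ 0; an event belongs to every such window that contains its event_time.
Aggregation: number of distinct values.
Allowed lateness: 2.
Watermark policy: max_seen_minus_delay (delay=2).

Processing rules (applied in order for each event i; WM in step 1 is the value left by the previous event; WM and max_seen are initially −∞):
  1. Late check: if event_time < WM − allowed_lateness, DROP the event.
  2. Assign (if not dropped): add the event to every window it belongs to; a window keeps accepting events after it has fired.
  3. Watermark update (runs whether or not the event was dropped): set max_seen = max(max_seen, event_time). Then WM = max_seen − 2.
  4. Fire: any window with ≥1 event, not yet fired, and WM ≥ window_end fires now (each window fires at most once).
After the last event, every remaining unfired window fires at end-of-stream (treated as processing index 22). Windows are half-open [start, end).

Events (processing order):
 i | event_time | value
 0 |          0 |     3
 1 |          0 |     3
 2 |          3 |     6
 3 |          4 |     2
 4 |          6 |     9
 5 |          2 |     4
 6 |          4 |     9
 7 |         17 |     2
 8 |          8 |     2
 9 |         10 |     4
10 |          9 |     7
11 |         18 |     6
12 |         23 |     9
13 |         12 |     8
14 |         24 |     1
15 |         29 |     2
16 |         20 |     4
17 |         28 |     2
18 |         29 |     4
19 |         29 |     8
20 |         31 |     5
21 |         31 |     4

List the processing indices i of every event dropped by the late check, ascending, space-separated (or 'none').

i=0 t=0 v=3: → [0,8); WM=-2
i=1 t=0 v=3: → [0,8); WM=-2
i=2 t=3 v=6: → [0,8); WM=1
i=3 t=4 v=2: → [0,8); WM=2
i=4 t=6 v=9: → [0,8); WM=4
i=5 t=2 v=4: → [0,8); WM=4
i=6 t=4 v=9: → [0,8); WM=4
i=7 t=17 v=2: → [14,22); WM=15; [0,8) fires=5
i=8 t=8 v=2: DROP (t<15-2); WM=15
i=9 t=10 v=4: DROP (t<15-2); WM=15
i=10 t=9 v=7: DROP (t<15-2); WM=15
i=11 t=18 v=6: → [14,22); WM=16
i=12 t=23 v=9: → [21,29); WM=21
i=13 t=12 v=8: DROP (t<21-2); WM=21
i=14 t=24 v=1: → [21,29); WM=22; [14,22) fires=2
i=15 t=29 v=2: → [28,36); WM=27
i=16 t=20 v=4: DROP (t<27-2); WM=27
i=17 t=28 v=2: → [28,36),[21,29); WM=27
i=18 t=29 v=4: → [28,36); WM=27
i=19 t=29 v=8: → [28,36); WM=27
i=20 t=31 v=5: → [28,36); WM=29; [21,29) fires=3
i=21 t=31 v=4: → [28,36); WM=29

8 9 10 13 16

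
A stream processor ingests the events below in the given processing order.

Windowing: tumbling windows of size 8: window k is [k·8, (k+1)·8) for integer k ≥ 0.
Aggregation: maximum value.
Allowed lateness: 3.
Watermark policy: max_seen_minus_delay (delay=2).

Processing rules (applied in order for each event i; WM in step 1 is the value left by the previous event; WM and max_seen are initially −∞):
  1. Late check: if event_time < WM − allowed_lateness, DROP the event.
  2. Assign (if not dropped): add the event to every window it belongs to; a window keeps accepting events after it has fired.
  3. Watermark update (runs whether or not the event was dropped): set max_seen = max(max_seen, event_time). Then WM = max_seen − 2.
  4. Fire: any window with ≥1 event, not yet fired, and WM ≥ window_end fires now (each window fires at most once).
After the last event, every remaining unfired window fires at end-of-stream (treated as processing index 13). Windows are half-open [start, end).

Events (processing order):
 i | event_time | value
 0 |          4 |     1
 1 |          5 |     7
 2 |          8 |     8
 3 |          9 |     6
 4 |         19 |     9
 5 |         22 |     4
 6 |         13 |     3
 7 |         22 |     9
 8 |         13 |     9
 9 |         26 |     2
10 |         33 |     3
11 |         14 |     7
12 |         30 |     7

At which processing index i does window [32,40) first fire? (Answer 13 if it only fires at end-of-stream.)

i=0 t=4 v=1: → [0,8); WM=2
i=1 t=5 v=7: → [0,8); WM=3
i=2 t=8 v=8: → [8,16); WM=6
i=3 t=9 v=6: → [8,16); WM=7
i=4 t=19 v=9: → [16,24); WM=17; [0,8) fires=7 [8,16) fires=8
i=5 t=22 v=4: → [16,24); WM=20
i=6 t=13 v=3: DROP (t<20-3); WM=20
i=7 t=22 v=9: → [16,24); WM=20
i=8 t=13 v=9: DROP (t<20-3); WM=20
i=9 t=26 v=2: → [24,32); WM=24; [16,24) fires=9
i=10 t=33 v=3: → [32,40); WM=31
i=11 t=14 v=7: DROP (t<31-3); WM=31
i=12 t=30 v=7: → [24,32); WM=31

13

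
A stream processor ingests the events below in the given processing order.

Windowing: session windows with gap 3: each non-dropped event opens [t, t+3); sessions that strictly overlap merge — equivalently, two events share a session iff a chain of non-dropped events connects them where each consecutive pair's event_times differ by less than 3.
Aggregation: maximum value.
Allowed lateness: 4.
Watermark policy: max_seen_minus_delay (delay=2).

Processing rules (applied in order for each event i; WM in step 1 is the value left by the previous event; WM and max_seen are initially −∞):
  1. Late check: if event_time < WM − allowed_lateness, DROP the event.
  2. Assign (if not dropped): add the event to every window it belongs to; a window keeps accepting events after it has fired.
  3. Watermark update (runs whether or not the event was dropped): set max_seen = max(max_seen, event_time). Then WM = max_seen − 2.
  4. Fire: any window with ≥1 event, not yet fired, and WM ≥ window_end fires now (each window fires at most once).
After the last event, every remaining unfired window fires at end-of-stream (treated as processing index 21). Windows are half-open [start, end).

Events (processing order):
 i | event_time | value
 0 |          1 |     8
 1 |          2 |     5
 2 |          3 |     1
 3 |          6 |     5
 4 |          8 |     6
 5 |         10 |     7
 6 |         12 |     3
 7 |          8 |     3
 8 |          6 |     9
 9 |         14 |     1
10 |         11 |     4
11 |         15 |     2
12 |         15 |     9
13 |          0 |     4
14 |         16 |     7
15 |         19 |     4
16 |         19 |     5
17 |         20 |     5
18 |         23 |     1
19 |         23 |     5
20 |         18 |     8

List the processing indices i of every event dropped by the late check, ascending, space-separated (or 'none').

i=0 t=1 v=8: → [1,4); WM=-1
i=1 t=2 v=5: → [1,5); WM=0
i=2 t=3 v=1: → [1,6); WM=1
i=3 t=6 v=5: → [6,9); WM=4
i=4 t=8 v=6: → [6,11); WM=6
i=5 t=10 v=7: → [6,13); WM=8
i=6 t=12 v=3: → [6,15); WM=10
i=7 t=8 v=3: → [6,15); WM=10
i=8 t=6 v=9: → [6,15); WM=10
i=9 t=14 v=1: → [6,17); WM=12
i=10 t=11 v=4: → [6,17); WM=12
i=11 t=15 v=2: → [6,18); WM=13
i=12 t=15 v=9: → [6,18); WM=13
i=13 t=0 v=4: DROP (t<13-4); WM=13
i=14 t=16 v=7: → [6,19); WM=14
i=15 t=19 v=4: → [19,22); WM=17
i=16 t=19 v=5: → [19,22); WM=17
i=17 t=20 v=5: → [19,23); WM=18
i=18 t=23 v=1: → [23,26); WM=21
i=19 t=23 v=5: → [23,26); WM=21
i=20 t=18 v=8: → [6,23); WM=21

13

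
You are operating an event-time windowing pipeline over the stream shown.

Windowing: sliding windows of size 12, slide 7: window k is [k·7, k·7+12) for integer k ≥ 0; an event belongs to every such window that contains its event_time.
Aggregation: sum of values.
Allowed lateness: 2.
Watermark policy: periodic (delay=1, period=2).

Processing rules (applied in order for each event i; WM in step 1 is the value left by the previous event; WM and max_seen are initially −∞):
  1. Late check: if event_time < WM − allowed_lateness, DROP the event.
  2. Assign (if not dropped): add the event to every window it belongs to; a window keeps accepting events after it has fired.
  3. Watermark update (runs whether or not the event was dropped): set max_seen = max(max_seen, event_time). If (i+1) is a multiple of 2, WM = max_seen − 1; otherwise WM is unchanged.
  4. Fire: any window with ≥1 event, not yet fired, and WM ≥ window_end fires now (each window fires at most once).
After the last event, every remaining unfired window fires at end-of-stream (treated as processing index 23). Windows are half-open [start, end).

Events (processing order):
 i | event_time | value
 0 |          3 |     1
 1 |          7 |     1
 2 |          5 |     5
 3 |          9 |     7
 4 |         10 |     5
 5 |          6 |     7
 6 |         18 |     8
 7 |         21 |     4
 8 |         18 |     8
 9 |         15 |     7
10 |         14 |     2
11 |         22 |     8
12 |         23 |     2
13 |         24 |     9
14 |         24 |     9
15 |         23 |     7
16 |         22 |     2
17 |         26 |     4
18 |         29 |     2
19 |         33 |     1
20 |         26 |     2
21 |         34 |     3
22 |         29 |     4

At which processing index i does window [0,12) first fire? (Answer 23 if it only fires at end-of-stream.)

7

i=0 t=3 v=1: → [0,12); WM=−∞
i=1 t=7 v=1: → [7,19),[0,12); WM=6
i=2 t=5 v=5: → [0,12); WM=6
i=3 t=9 v=7: → [7,19),[0,12); WM=8
i=4 t=10 v=5: → [7,19),[0,12); WM=8
i=5 t=6 v=7: → [0,12); WM=9
i=6 t=18 v=8: → [14,26),[7,19); WM=9
i=7 t=21 v=4: → [21,33),[14,26); WM=20; [0,12) fires=26 [7,19) fires=21
i=8 t=18 v=8: → [14,26),[7,19); WM=20
i=9 t=15 v=7: DROP (t<20-2); WM=20
i=10 t=14 v=2: DROP (t<20-2); WM=20
i=11 t=22 v=8: → [21,33),[14,26); WM=21
i=12 t=23 v=2: → [21,33),[14,26); WM=21
i=13 t=24 v=9: → [21,33),[14,26); WM=23
i=14 t=24 v=9: → [21,33),[14,26); WM=23
i=15 t=23 v=7: → [21,33),[14,26); WM=23
i=16 t=22 v=2: → [21,33),[14,26); WM=23
i=17 t=26 v=4: → [21,33); WM=25
i=18 t=29 v=2: → [28,40),[21,33); WM=25
i=19 t=33 v=1: → [28,40); WM=32; [14,26) fires=57
i=20 t=26 v=2: DROP (t<32-2); WM=32
i=21 t=34 v=3: → [28,40); WM=33; [21,33) fires=47
i=22 t=29 v=4: DROP (t<33-2); WM=33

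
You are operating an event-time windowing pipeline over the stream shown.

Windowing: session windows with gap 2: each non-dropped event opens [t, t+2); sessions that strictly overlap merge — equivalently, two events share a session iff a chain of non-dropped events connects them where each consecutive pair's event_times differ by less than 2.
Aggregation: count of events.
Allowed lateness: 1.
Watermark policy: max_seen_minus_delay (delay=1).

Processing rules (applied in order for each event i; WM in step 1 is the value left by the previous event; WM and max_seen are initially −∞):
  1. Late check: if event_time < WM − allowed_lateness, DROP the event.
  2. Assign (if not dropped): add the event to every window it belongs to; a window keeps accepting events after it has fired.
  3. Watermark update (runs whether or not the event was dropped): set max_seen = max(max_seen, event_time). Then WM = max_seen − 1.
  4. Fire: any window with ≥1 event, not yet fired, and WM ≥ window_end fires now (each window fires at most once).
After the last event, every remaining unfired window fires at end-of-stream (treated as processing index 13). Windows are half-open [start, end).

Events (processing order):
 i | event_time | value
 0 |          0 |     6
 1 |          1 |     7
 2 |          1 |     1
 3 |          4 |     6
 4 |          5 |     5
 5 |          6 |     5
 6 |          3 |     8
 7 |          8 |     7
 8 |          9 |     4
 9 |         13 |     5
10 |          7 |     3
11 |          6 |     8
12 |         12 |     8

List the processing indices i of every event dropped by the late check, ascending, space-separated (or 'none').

i=0 t=0 v=6: → [0,2); WM=-1
i=1 t=1 v=7: → [0,3); WM=0
i=2 t=1 v=1: → [0,3); WM=0
i=3 t=4 v=6: → [4,6); WM=3
i=4 t=5 v=5: → [4,7); WM=4
i=5 t=6 v=5: → [4,8); WM=5
i=6 t=3 v=8: DROP (t<5-1); WM=5
i=7 t=8 v=7: → [8,10); WM=7
i=8 t=9 v=4: → [8,11); WM=8
i=9 t=13 v=5: → [13,15); WM=12
i=10 t=7 v=3: DROP (t<12-1); WM=12
i=11 t=6 v=8: DROP (t<12-1); WM=12
i=12 t=12 v=8: → [12,15); WM=12

6 10 11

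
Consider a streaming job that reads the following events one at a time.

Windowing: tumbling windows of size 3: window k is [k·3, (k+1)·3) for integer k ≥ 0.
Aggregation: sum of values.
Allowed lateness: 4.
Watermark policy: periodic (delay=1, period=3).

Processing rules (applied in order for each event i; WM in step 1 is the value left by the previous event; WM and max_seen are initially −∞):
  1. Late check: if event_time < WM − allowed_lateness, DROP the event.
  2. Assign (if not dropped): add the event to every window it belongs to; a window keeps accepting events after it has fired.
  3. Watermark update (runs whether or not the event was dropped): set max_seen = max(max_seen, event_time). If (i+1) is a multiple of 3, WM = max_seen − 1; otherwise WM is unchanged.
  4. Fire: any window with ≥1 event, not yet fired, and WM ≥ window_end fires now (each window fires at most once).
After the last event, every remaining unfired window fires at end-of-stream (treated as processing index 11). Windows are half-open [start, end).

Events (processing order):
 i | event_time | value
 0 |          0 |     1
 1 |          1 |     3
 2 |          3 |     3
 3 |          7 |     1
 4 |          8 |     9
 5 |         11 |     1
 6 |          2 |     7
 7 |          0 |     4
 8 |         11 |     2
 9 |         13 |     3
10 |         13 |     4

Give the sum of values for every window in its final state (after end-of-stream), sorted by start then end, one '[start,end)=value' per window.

i=0 t=0 v=1: → [0,3); WM=−∞
i=1 t=1 v=3: → [0,3); WM=−∞
i=2 t=3 v=3: → [3,6); WM=2
i=3 t=7 v=1: → [6,9); WM=2
i=4 t=8 v=9: → [6,9); WM=2
i=5 t=11 v=1: → [9,12); WM=10; [0,3) fires=4 [3,6) fires=3 [6,9) fires=10
i=6 t=2 v=7: DROP (t<10-4); WM=10
i=7 t=0 v=4: DROP (t<10-4); WM=10
i=8 t=11 v=2: → [9,12); WM=10
i=9 t=13 v=3: → [12,15); WM=10
i=10 t=13 v=4: → [12,15); WM=10

[0,3)=4 [3,6)=3 [6,9)=10 [9,12)=3 [12,15)=7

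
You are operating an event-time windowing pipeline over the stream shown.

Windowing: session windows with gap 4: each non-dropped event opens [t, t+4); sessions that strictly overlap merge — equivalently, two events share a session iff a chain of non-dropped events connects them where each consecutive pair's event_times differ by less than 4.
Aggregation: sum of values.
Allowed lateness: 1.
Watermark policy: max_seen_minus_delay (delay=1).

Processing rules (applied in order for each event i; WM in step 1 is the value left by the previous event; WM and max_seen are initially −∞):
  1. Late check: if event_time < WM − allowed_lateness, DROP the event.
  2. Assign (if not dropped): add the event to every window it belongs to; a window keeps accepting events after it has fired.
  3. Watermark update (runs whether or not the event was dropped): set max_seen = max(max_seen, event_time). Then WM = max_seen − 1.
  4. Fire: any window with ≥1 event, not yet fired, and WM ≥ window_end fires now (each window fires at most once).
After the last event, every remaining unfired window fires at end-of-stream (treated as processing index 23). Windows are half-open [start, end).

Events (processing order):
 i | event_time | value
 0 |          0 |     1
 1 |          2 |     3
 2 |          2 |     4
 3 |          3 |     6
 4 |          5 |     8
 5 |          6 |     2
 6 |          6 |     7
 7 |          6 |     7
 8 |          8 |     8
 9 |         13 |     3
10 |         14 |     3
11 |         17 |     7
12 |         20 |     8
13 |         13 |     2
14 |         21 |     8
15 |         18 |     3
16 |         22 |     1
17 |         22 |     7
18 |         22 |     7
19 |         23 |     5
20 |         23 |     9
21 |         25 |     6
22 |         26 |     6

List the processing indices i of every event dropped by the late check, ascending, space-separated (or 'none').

13 15

i=0 t=0 v=1: → [0,4); WM=-1
i=1 t=2 v=3: → [0,6); WM=1
i=2 t=2 v=4: → [0,6); WM=1
i=3 t=3 v=6: → [0,7); WM=2
i=4 t=5 v=8: → [0,9); WM=4
i=5 t=6 v=2: → [0,10); WM=5
i=6 t=6 v=7: → [0,10); WM=5
i=7 t=6 v=7: → [0,10); WM=5
i=8 t=8 v=8: → [0,12); WM=7
i=9 t=13 v=3: → [13,17); WM=12
i=10 t=14 v=3: → [13,18); WM=13
i=11 t=17 v=7: → [13,21); WM=16
i=12 t=20 v=8: → [13,24); WM=19
i=13 t=13 v=2: DROP (t<19-1); WM=19
i=14 t=21 v=8: → [13,25); WM=20
i=15 t=18 v=3: DROP (t<20-1); WM=20
i=16 t=22 v=1: → [13,26); WM=21
i=17 t=22 v=7: → [13,26); WM=21
i=18 t=22 v=7: → [13,26); WM=21
i=19 t=23 v=5: → [13,27); WM=22
i=20 t=23 v=9: → [13,27); WM=22
i=21 t=25 v=6: → [13,29); WM=24
i=22 t=26 v=6: → [13,30); WM=25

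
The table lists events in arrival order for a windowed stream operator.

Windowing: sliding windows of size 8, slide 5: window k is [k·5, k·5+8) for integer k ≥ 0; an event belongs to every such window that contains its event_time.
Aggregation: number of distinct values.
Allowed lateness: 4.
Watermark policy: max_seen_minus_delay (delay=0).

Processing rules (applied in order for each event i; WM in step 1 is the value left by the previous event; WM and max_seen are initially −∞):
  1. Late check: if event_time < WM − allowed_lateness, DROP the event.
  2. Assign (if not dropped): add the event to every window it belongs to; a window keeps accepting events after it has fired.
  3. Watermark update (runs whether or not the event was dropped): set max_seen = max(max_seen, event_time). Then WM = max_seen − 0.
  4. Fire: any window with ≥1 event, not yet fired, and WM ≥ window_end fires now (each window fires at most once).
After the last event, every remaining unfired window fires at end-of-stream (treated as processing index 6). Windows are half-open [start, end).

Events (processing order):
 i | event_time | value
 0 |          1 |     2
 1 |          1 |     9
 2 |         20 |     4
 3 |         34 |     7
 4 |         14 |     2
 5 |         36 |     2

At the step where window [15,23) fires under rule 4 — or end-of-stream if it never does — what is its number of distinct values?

1

i=0 t=1 v=2: → [0,8); WM=1
i=1 t=1 v=9: → [0,8); WM=1
i=2 t=20 v=4: → [20,28),[15,23); WM=20; [0,8) fires=2
i=3 t=34 v=7: → [30,38); WM=34; [15,23) fires=1 [20,28) fires=1
i=4 t=14 v=2: DROP (t<34-4); WM=34
i=5 t=36 v=2: → [35,43),[30,38); WM=36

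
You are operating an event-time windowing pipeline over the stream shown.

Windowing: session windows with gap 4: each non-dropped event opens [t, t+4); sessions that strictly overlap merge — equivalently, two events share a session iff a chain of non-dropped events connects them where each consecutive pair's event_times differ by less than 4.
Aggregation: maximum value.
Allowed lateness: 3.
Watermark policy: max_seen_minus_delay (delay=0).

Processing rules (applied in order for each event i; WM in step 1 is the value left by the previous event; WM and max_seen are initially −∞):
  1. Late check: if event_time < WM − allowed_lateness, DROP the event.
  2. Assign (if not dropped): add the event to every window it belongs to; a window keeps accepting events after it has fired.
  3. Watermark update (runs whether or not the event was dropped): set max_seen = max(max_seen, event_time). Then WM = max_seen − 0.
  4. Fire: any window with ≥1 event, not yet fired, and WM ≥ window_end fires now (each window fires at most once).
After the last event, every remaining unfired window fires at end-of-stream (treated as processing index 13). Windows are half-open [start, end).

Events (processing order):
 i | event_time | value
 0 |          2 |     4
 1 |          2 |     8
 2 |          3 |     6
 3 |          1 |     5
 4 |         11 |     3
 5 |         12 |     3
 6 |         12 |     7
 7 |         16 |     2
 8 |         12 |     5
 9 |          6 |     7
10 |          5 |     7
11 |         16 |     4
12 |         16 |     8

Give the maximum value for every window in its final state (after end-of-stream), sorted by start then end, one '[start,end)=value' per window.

i=0 t=2 v=4: → [2,6); WM=2
i=1 t=2 v=8: → [2,6); WM=2
i=2 t=3 v=6: → [2,7); WM=3
i=3 t=1 v=5: → [1,7); WM=3
i=4 t=11 v=3: → [11,15); WM=11
i=5 t=12 v=3: → [11,16); WM=12
i=6 t=12 v=7: → [11,16); WM=12
i=7 t=16 v=2: → [16,20); WM=16
i=8 t=12 v=5: DROP (t<16-3); WM=16
i=9 t=6 v=7: DROP (t<16-3); WM=16
i=10 t=5 v=7: DROP (t<16-3); WM=16
i=11 t=16 v=4: → [16,20); WM=16
i=12 t=16 v=8: → [16,20); WM=16

[1,7)=8 [11,16)=7 [16,20)=8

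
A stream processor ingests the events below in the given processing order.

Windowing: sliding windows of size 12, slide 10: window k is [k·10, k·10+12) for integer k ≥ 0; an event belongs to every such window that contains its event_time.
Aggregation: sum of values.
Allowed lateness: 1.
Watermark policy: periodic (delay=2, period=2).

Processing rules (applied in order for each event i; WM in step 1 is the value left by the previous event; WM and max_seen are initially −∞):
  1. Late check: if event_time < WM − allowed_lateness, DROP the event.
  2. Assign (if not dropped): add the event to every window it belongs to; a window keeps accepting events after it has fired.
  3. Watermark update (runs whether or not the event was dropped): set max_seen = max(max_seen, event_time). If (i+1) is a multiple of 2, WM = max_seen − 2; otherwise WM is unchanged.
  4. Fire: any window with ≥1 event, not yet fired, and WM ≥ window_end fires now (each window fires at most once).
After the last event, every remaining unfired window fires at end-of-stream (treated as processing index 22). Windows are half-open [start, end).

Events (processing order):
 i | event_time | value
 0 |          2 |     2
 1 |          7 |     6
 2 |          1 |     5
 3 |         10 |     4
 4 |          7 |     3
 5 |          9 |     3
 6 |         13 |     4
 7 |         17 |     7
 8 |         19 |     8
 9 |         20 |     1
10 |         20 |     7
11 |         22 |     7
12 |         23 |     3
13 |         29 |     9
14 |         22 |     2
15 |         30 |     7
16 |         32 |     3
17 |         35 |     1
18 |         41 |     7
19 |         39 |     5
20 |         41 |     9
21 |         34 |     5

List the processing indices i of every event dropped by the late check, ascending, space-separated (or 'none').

i=0 t=2 v=2: → [0,12); WM=−∞
i=1 t=7 v=6: → [0,12); WM=5
i=2 t=1 v=5: DROP (t<5-1); WM=5
i=3 t=10 v=4: → [10,22),[0,12); WM=8
i=4 t=7 v=3: → [0,12); WM=8
i=5 t=9 v=3: → [0,12); WM=8
i=6 t=13 v=4: → [10,22); WM=8
i=7 t=17 v=7: → [10,22); WM=15; [0,12) fires=18
i=8 t=19 v=8: → [10,22); WM=15
i=9 t=20 v=1: → [20,32),[10,22); WM=18
i=10 t=20 v=7: → [20,32),[10,22); WM=18
i=11 t=22 v=7: → [20,32); WM=20
i=12 t=23 v=3: → [20,32); WM=20
i=13 t=29 v=9: → [20,32); WM=27; [10,22) fires=31
i=14 t=22 v=2: DROP (t<27-1); WM=27
i=15 t=30 v=7: → [30,42),[20,32); WM=28
i=16 t=32 v=3: → [30,42); WM=28
i=17 t=35 v=1: → [30,42); WM=33; [20,32) fires=34
i=18 t=41 v=7: → [40,52),[30,42); WM=33
i=19 t=39 v=5: → [30,42); WM=39
i=20 t=41 v=9: → [40,52),[30,42); WM=39
i=21 t=34 v=5: DROP (t<39-1); WM=39

2 14 21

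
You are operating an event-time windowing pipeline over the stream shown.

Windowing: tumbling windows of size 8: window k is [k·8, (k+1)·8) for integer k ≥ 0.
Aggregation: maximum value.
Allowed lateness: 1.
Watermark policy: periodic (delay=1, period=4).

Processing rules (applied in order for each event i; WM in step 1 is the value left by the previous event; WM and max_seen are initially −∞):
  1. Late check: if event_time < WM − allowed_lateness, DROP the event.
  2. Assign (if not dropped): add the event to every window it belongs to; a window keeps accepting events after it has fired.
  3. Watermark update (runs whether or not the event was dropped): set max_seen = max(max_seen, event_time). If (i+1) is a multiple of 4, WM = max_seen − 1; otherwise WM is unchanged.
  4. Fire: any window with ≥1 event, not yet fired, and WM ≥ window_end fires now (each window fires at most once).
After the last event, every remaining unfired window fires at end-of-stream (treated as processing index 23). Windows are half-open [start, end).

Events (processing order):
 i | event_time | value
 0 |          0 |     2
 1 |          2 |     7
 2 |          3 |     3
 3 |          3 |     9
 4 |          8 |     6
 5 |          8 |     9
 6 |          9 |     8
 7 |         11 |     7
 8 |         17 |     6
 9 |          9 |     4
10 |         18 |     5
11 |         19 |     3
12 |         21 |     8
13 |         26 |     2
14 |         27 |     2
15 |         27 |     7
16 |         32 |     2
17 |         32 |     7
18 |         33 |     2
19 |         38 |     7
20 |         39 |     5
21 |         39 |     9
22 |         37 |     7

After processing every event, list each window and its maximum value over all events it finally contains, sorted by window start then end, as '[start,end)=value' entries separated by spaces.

[0,8)=9 [8,16)=9 [16,24)=8 [24,32)=7 [32,40)=9

i=0 t=0 v=2: → [0,8); WM=−∞
i=1 t=2 v=7: → [0,8); WM=−∞
i=2 t=3 v=3: → [0,8); WM=−∞
i=3 t=3 v=9: → [0,8); WM=2
i=4 t=8 v=6: → [8,16); WM=2
i=5 t=8 v=9: → [8,16); WM=2
i=6 t=9 v=8: → [8,16); WM=2
i=7 t=11 v=7: → [8,16); WM=10; [0,8) fires=9
i=8 t=17 v=6: → [16,24); WM=10
i=9 t=9 v=4: → [8,16); WM=10
i=10 t=18 v=5: → [16,24); WM=10
i=11 t=19 v=3: → [16,24); WM=18; [8,16) fires=9
i=12 t=21 v=8: → [16,24); WM=18
i=13 t=26 v=2: → [24,32); WM=18
i=14 t=27 v=2: → [24,32); WM=18
i=15 t=27 v=7: → [24,32); WM=26; [16,24) fires=8
i=16 t=32 v=2: → [32,40); WM=26
i=17 t=32 v=7: → [32,40); WM=26
i=18 t=33 v=2: → [32,40); WM=26
i=19 t=38 v=7: → [32,40); WM=37; [24,32) fires=7
i=20 t=39 v=5: → [32,40); WM=37
i=21 t=39 v=9: → [32,40); WM=37
i=22 t=37 v=7: → [32,40); WM=37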